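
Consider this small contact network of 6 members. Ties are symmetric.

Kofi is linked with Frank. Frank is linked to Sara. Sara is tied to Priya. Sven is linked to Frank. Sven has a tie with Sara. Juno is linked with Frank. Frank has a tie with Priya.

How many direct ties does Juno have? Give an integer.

1

Juno is directly tied to Frank. That is 1 neighbor, so the degree of Juno is 1.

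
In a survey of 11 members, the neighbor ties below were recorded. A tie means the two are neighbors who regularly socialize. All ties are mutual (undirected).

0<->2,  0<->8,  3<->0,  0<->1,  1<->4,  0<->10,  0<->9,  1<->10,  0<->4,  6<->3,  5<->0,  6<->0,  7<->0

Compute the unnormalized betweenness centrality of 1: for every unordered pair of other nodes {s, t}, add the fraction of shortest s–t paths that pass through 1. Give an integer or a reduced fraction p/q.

1/2

Pairs whose geodesics pass through 1 — 10–4: 1/2.
All other pairs contribute 0.
Summing the contributions gives betweenness(1) = 1/2.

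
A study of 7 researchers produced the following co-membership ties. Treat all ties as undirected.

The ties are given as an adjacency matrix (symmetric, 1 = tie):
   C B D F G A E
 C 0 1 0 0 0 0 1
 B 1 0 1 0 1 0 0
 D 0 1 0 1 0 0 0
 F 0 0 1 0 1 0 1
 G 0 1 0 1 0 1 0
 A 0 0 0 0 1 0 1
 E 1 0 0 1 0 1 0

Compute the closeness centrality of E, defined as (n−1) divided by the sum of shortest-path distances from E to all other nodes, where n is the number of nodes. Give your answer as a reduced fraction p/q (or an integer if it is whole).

Distances from E: A:1, B:2, C:1, D:2, F:1, G:2. Sum = 9.
n = 7, so closeness = 6/9 = 2/3.

2/3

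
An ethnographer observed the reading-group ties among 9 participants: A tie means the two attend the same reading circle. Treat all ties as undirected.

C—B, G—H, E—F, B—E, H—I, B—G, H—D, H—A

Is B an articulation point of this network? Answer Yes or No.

Removing B leaves {A, D, G, H, and I} with no path to {E and F}, so the network splits into 3 components. B is a cut vertex.

Yes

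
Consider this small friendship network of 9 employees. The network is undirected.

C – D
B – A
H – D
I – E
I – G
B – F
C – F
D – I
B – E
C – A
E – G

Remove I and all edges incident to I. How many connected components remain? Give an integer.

1

I's neighbors (D, E, and G) remain reachable from one another through other ties, so the rest of the network stays in one piece.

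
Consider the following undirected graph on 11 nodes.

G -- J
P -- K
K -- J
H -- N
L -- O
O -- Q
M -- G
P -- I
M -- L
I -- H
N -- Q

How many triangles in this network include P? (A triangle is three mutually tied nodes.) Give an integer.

0

P's neighbors are I and K, but none of them are tied to each other, so no triangle contains P.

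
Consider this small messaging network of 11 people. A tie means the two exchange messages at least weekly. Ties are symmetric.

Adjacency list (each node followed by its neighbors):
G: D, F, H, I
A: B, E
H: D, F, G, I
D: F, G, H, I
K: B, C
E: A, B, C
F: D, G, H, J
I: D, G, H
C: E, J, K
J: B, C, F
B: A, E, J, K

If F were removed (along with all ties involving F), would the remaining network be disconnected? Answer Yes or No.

Removing F leaves {A, B, C, E, J, and K} with no path to {D, G, H, and I}, so the network splits into 2 components. F is a cut vertex.

Yes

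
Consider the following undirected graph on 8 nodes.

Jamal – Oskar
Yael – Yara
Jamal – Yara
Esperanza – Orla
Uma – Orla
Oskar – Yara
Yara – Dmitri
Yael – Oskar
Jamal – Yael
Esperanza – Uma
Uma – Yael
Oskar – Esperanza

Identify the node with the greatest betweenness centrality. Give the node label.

Unnormalized betweenness of each node: Dmitri:0, Esperanza:3, Jamal:0, Orla:0, Oskar:5, Uma:3, Yael:5, Yara:6.
Yara has the largest value, 6, making it the main broker — the node through which the most shortest paths run.

Yara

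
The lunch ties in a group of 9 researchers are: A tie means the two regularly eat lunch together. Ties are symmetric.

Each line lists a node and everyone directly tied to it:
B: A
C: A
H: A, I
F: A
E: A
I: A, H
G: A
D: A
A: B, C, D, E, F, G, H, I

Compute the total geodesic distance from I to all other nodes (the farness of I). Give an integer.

14

Distances from I: A:1, B:2, C:2, D:2, E:2, F:2, G:2, H:1.
Sum = 1 + 2 + 2 + 2 + 2 + 2 + 2 + 1 = 14.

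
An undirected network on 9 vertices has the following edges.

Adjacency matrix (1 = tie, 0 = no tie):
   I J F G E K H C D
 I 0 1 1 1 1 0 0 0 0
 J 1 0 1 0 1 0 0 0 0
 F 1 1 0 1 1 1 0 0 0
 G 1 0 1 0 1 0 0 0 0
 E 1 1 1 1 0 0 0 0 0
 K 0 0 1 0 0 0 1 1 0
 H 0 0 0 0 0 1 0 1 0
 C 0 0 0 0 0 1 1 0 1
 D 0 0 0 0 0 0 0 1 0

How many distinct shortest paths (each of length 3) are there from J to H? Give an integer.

The shortest distance is 3, and the only length-3 path is J–F–K–H. So there is exactly 1 shortest path.

1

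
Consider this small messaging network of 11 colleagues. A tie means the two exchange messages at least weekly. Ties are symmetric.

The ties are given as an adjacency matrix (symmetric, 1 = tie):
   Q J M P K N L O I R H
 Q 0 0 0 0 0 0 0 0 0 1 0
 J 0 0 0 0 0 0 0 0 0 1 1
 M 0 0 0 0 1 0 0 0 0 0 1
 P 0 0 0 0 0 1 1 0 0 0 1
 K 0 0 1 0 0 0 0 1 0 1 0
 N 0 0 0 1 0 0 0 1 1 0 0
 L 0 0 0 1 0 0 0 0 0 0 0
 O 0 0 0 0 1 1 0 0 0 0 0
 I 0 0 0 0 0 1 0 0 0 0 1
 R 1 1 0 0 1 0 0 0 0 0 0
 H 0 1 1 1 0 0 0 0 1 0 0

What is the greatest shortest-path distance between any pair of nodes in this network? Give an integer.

5

Eccentricity of each node (its greatest distance to any other): H:3, I:4, J:3, K:4, L:5, M:3, N:4, O:3, P:4, Q:5, R:4.
The maximum eccentricity is 5, realized for instance by the pair Q–L via Q – R – J – H – P – L. So the diameter is 5.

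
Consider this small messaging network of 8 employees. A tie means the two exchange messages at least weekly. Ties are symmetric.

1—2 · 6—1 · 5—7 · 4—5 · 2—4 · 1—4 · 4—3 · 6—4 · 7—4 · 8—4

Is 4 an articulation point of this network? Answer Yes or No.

Yes

Removing 4 leaves {1, 2, and 6} with no path to {5 and 7}, so the network splits into 4 components. 4 is a cut vertex.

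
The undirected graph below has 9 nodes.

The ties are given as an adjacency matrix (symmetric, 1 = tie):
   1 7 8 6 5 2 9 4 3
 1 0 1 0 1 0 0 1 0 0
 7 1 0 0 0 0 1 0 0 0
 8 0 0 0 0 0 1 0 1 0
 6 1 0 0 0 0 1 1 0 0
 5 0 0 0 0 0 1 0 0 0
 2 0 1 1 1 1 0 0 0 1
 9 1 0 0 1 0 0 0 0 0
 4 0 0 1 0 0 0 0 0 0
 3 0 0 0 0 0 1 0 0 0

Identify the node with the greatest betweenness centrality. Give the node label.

Unnormalized betweenness of each node: 1:3/2, 2:43/2, 3:0, 4:0, 5:0, 6:15/2, 7:5/2, 8:7, 9:0.
2 has the largest value, 43/2, making it the main broker — the node through which the most shortest paths run.

2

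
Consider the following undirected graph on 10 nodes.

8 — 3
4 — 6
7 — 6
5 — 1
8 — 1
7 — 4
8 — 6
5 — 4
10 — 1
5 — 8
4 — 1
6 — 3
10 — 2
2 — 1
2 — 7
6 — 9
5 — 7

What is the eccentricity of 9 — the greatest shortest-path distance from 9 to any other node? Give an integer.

Distances from 9: 1:3, 2:3, 3:2, 4:2, 5:3, 6:1, 7:2, 8:2, 10:4.
The largest is 4 (to 10), so the eccentricity of 9 is 4.

4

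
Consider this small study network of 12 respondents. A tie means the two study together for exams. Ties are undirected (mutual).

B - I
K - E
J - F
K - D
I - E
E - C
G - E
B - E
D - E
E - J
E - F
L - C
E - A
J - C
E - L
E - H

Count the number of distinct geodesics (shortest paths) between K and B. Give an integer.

The shortest distance is 2, and the only length-2 path is K–E–B. So there is exactly 1 shortest path.

1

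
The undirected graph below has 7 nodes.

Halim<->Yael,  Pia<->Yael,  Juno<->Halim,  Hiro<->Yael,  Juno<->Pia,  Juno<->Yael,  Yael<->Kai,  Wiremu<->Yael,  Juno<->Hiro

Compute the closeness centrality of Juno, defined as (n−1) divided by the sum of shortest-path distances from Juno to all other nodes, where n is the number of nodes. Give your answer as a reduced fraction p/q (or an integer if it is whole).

3/4

Distances from Juno: Halim:1, Hiro:1, Kai:2, Pia:1, Wiremu:2, Yael:1. Sum = 8.
n = 7, so closeness = 6/8 = 3/4.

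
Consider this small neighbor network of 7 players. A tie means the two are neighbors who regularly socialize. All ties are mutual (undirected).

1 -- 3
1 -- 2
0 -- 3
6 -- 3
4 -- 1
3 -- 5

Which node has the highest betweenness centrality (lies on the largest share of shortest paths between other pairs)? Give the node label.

Unnormalized betweenness of each node: 0:0, 1:9, 2:0, 3:12, 4:0, 5:0, 6:0.
3 has the largest value, 12, making it the main broker — the node through which the most shortest paths run.

3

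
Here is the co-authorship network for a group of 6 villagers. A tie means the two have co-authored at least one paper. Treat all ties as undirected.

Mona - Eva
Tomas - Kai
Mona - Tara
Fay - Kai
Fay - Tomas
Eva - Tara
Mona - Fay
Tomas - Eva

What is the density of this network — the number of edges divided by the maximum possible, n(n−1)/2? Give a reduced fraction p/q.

8/15

There are 8 edges and 6 nodes, so the maximum possible is C(6,2) = 15.
Density = 8/15.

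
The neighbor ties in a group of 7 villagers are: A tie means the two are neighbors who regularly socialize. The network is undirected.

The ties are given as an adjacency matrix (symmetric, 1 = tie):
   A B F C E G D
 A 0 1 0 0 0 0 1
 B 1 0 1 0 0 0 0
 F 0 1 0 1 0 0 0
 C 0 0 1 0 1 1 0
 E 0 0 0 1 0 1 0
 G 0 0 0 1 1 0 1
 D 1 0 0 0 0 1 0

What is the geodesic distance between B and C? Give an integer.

2

One shortest route is B – F – C, which uses 2 edges, and B and C are not directly tied, so nothing shorter exists. So d(B,C) = 2.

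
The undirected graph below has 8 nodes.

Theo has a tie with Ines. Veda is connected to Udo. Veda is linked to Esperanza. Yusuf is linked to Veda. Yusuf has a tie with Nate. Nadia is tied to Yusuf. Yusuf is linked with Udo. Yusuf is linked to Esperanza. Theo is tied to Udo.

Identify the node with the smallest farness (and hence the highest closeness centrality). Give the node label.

Yusuf

Farness (sum of distances to all others) for each node — Esperanza:15, Ines:21, Nadia:16, Nate:16, Theo:15, Udo:11, Veda:12, Yusuf:10.
The smallest farness is 10, for Yusuf, so Yusuf has the highest closeness.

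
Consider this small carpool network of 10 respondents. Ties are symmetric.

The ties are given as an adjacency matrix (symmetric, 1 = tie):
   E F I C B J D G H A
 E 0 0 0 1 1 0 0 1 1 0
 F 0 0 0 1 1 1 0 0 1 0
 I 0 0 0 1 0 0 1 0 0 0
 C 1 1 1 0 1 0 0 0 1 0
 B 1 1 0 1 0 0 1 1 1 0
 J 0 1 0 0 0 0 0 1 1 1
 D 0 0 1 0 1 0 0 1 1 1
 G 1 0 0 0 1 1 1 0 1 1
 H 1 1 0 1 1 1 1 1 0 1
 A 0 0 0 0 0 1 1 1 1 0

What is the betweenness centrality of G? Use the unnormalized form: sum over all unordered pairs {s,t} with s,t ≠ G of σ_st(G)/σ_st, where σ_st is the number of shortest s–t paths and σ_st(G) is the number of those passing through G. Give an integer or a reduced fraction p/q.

Pairs whose geodesics pass through G — E–J: 1/2; E–D: 1/3; E–A: 1/2; I–J: 1/5; B–J: 1/3; B–A: 1/3; J–D: 1/3.
All other pairs contribute 0.
Summing the contributions gives betweenness(G) = 38/15.

38/15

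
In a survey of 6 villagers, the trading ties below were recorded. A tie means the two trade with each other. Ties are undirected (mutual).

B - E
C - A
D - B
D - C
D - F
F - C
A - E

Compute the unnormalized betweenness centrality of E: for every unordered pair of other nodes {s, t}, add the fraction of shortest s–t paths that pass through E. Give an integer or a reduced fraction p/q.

Pairs whose geodesics pass through E — A–B: 1.
All other pairs contribute 0.
Summing the contributions gives betweenness(E) = 1.

1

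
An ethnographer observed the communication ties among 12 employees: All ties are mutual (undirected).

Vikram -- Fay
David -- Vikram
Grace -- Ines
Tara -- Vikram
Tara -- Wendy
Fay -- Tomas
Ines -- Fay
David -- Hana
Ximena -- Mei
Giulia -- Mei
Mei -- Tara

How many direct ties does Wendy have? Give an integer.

1

Wendy is directly tied to Tara. That is 1 neighbor, so the degree of Wendy is 1.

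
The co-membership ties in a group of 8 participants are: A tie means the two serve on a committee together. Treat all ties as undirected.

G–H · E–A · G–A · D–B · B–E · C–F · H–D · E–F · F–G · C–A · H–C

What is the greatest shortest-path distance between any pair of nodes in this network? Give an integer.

Eccentricity of each node (its greatest distance to any other): A:3, B:3, C:3, D:3, E:3, F:3, G:3, H:3.
The maximum eccentricity is 3, realized for instance by the pair A–D via A – C – H – D. So the diameter is 3.

3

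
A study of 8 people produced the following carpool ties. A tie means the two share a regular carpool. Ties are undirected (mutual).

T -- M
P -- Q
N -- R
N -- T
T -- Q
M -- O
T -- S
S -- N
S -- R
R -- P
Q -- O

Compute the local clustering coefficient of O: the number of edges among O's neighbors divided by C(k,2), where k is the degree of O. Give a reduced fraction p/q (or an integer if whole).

O's neighbors: M and Q (k = 2).
Possible neighbor pairs: C(2,2) = 1. Edges among them: none → e = 0.
Clustering(O) = 0/1.

0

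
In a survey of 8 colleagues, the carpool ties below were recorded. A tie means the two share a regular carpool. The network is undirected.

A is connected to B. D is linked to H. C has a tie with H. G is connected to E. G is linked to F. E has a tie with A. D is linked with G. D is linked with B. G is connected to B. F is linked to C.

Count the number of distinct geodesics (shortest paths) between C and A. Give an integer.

The shortest distance is 4. The length-4 paths are: C–F–G–B–A; C–H–D–B–A; C–F–G–E–A.
That gives 3 distinct shortest paths.

3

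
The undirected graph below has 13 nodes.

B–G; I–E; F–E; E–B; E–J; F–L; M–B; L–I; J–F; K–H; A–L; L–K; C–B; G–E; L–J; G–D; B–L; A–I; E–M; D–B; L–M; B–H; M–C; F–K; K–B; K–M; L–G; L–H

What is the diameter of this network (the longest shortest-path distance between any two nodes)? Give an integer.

Eccentricity of each node (its greatest distance to any other): A:3, B:2, C:3, D:3, E:2, F:3, G:2, H:2, I:3, J:3, K:2, L:2, M:2.
The maximum eccentricity is 3, realized for instance by the pair C–I via C – B – E – I. So the diameter is 3.

3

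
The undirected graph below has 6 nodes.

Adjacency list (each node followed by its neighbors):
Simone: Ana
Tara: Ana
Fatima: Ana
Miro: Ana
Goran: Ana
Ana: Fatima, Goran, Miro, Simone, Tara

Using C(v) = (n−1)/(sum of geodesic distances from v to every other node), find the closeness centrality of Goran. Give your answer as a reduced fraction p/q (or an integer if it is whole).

Distances from Goran: Ana:1, Fatima:2, Miro:2, Simone:2, Tara:2. Sum = 9.
n = 6, so closeness = 5/9.

5/9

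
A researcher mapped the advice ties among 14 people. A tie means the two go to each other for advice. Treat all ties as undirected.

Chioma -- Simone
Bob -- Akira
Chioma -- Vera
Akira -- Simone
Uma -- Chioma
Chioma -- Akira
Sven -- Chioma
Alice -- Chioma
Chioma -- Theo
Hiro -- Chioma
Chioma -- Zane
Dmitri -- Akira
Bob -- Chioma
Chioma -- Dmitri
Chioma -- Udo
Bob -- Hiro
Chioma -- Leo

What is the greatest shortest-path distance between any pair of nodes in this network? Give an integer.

Eccentricity of each node (its greatest distance to any other): Akira:2, Alice:2, Bob:2, Chioma:1, Dmitri:2, Hiro:2, Leo:2, Simone:2, Sven:2, Theo:2, Udo:2, Uma:2, Vera:2, Zane:2.
The maximum eccentricity is 2, realized for instance by the pair Simone–Uma via Simone – Chioma – Uma. So the diameter is 2.

2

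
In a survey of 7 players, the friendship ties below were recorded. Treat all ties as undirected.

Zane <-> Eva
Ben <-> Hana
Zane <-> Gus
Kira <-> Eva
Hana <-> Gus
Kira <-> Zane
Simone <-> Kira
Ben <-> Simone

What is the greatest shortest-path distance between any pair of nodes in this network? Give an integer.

Eccentricity of each node (its greatest distance to any other): Ben:3, Eva:3, Gus:3, Hana:3, Kira:3, Simone:3, Zane:3.
The maximum eccentricity is 3, realized for instance by the pair Kira–Hana via Kira – Simone – Ben – Hana. So the diameter is 3.

3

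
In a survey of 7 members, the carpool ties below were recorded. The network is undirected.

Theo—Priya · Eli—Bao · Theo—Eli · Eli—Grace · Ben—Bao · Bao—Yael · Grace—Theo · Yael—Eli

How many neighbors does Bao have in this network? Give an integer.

3

Bao is directly tied to Ben, Eli, and Yael. That is 3 neighbors, so the degree of Bao is 3.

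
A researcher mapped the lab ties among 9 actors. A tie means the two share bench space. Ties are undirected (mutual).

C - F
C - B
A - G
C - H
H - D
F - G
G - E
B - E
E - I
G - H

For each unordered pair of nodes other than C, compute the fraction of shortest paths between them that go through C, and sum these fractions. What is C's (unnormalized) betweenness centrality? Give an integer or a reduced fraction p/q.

4

Pairs whose geodesics pass through C — B–H: 1; B–D: 1; B–F: 1; H–F: 1/2; D–F: 1/2.
All other pairs contribute 0.
Summing the contributions gives betweenness(C) = 4.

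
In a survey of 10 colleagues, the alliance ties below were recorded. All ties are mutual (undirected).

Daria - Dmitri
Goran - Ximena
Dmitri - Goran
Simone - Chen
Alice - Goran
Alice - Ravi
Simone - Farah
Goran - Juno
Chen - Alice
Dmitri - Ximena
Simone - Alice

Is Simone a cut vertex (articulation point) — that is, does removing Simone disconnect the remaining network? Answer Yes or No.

Yes

Removing Simone leaves {Alice, Chen, Daria, Dmitri, Goran, Juno, Ravi, and Ximena} with no path to {Farah}, so the network splits into 2 components. Simone is a cut vertex.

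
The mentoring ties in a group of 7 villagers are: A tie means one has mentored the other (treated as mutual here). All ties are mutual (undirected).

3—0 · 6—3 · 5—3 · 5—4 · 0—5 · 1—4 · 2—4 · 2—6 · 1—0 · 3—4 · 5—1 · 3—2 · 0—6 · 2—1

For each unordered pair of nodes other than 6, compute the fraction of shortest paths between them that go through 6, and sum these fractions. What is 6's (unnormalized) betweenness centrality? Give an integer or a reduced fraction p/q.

1/3

Pairs whose geodesics pass through 6 — 0–2: 1/3.
All other pairs contribute 0.
Summing the contributions gives betweenness(6) = 1/3.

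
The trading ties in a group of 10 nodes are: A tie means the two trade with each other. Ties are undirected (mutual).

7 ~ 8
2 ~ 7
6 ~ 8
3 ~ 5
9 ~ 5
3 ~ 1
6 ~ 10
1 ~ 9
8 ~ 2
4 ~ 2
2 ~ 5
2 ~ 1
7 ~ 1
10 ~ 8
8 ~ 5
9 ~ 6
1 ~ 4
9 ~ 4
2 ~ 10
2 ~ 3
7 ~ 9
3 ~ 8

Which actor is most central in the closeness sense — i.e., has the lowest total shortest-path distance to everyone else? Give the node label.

Farness (sum of distances to all others) for each node — 1:13, 2:11, 3:14, 4:15, 5:14, 6:15, 7:14, 8:12, 9:13, 10:15.
The smallest farness is 11, for 2, so 2 has the highest closeness.

2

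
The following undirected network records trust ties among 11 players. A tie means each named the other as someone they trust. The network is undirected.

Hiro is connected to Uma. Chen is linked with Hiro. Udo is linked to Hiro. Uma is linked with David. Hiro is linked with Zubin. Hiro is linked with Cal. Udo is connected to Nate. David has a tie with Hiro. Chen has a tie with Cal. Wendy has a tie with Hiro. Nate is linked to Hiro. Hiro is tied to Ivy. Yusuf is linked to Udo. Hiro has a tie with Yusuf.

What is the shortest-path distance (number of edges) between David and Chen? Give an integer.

One shortest route is David – Hiro – Chen, which uses 2 edges, and David and Chen are not directly tied, so nothing shorter exists. So d(David,Chen) = 2.

2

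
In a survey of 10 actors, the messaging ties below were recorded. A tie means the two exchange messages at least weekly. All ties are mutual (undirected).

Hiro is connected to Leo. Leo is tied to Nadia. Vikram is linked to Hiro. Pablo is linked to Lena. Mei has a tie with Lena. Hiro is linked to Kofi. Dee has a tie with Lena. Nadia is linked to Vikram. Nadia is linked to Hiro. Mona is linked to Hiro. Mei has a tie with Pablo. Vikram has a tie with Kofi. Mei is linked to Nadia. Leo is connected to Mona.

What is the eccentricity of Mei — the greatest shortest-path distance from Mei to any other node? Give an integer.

3

Distances from Mei: Dee:2, Hiro:2, Kofi:3, Lena:1, Leo:2, Mona:3, Nadia:1, Pablo:1, Vikram:2.
The largest is 3 (to Kofi and Mona), so the eccentricity of Mei is 3.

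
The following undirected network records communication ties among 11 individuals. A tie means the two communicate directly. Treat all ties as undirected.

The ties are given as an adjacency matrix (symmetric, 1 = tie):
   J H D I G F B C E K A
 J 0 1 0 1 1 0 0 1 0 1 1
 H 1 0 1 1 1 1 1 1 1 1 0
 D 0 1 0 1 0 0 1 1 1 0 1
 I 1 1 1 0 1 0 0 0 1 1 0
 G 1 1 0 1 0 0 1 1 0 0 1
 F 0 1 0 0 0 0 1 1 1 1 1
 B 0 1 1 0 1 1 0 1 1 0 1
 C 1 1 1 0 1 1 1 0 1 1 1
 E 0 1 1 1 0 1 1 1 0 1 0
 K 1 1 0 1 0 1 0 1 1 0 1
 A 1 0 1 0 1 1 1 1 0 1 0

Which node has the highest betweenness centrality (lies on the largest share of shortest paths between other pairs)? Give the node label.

H

Unnormalized betweenness of each node: A:2, B:87/70, C:199/70, D:106/105, E:27/20, F:19/35, G:89/84, H:13/4, I:27/20, J:319/420, K:223/140.
H has the largest value, 13/4, making it the main broker — the node through which the most shortest paths run.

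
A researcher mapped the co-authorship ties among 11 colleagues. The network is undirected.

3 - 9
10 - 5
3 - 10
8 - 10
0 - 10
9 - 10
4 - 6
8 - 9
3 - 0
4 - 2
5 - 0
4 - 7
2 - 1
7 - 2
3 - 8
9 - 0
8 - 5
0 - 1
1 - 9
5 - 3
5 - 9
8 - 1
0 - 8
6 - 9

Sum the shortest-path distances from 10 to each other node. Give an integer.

19

Distances from 10: 0:1, 1:2, 2:3, 3:1, 4:3, 5:1, 6:2, 7:4, 8:1, 9:1.
Sum = 1 + 2 + 3 + 1 + 3 + 1 + 2 + 4 + 1 + 1 = 19.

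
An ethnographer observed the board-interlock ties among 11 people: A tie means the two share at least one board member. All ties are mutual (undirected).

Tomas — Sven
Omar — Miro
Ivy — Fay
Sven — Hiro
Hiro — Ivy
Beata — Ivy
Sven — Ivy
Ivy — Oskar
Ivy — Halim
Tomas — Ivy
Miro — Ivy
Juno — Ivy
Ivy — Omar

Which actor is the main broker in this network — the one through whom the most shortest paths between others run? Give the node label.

Unnormalized betweenness of each node: Beata:0, Fay:0, Halim:0, Hiro:0, Ivy:83/2, Juno:0, Miro:0, Omar:0, Oskar:0, Sven:1/2, Tomas:0.
Ivy has the largest value, 83/2, making it the main broker — the node through which the most shortest paths run.

Ivy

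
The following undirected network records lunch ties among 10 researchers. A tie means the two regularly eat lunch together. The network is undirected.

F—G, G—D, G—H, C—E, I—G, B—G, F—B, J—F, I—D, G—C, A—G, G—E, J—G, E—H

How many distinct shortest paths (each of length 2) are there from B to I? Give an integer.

1

The shortest distance is 2, and the only length-2 path is B–G–I. So there is exactly 1 shortest path.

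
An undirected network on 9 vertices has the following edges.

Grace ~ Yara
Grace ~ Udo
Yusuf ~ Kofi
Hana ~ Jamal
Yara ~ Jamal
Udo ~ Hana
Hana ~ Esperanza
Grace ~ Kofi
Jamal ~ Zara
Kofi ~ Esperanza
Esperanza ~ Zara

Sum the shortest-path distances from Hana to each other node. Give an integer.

Distances from Hana: Esperanza:1, Grace:2, Jamal:1, Kofi:2, Udo:1, Yara:2, Yusuf:3, Zara:2.
Sum = 1 + 2 + 1 + 2 + 1 + 2 + 3 + 2 = 14.

14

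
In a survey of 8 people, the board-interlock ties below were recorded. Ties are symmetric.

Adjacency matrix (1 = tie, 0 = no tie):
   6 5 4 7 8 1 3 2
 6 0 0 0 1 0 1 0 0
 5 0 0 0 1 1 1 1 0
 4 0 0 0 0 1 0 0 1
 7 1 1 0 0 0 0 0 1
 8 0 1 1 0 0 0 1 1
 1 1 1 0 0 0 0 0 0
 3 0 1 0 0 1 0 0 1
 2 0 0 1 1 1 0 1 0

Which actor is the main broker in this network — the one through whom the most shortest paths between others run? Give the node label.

Unnormalized betweenness of each node: 1:7/6, 2:25/6, 3:7/12, 4:0, 5:79/12, 6:3/4, 7:14/3, 8:37/12.
5 has the largest value, 79/12, making it the main broker — the node through which the most shortest paths run.

5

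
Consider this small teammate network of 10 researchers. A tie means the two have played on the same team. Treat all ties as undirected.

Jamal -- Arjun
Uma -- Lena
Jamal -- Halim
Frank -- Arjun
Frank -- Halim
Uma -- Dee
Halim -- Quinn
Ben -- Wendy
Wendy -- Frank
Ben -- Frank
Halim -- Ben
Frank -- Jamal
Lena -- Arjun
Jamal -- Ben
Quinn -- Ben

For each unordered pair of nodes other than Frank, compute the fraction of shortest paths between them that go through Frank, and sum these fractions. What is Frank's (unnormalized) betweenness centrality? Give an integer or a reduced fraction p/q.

Pairs whose geodesics pass through Frank — Halim–Wendy: 1/2; Halim–Dee: 1/2; Halim–Arjun: 1/2; Halim–Uma: 1/2; Halim–Lena: 1/2; Wendy–Jamal: 1/2; Wendy–Dee: 1; Wendy–Arjun: 1; Wendy–Uma: 1; Wendy–Lena: 1; Ben–Dee: 1/2; Ben–Arjun: 1/2; Ben–Uma: 1/2; Ben–Lena: 1/2 … (+4 more pairs).
All other pairs contribute 0.
Summing the contributions gives betweenness(Frank) = 11.

11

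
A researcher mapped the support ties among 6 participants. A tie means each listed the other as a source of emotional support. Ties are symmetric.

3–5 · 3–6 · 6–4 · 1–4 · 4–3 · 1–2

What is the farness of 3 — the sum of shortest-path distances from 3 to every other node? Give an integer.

8

Distances from 3: 1:2, 2:3, 4:1, 5:1, 6:1.
Sum = 2 + 3 + 1 + 1 + 1 = 8.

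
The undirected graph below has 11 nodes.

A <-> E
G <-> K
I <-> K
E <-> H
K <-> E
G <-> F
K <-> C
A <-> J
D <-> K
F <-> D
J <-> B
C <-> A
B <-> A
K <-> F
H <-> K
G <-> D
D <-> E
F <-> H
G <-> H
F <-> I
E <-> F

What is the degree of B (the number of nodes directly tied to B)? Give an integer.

B is directly tied to A and J. That is 2 neighbors, so the degree of B is 2.

2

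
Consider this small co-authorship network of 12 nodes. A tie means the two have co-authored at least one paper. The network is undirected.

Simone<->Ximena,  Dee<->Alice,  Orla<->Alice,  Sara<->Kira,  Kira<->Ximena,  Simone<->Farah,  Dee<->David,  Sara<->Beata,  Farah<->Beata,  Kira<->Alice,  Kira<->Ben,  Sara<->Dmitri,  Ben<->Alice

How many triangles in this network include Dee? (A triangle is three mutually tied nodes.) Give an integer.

Dee's neighbors are Alice and David, but none of them are tied to each other, so no triangle contains Dee.

0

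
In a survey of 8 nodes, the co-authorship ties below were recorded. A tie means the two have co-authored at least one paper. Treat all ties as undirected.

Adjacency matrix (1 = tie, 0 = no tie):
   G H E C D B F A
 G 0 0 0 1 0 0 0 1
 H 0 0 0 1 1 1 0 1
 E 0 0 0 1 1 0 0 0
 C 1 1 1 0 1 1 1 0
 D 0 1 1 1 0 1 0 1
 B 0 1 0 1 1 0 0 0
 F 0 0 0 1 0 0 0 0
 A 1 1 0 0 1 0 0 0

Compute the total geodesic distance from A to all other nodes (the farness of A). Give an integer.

12

Distances from A: B:2, C:2, D:1, E:2, F:3, G:1, H:1.
Sum = 2 + 2 + 1 + 2 + 3 + 1 + 1 = 12.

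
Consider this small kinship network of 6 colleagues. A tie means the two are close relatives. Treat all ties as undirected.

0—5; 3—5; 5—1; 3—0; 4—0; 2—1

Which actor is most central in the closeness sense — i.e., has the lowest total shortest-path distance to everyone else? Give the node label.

Farness (sum of distances to all others) for each node — 0:8, 1:9, 2:13, 3:9, 4:12, 5:7.
The smallest farness is 7, for 5, so 5 has the highest closeness.

5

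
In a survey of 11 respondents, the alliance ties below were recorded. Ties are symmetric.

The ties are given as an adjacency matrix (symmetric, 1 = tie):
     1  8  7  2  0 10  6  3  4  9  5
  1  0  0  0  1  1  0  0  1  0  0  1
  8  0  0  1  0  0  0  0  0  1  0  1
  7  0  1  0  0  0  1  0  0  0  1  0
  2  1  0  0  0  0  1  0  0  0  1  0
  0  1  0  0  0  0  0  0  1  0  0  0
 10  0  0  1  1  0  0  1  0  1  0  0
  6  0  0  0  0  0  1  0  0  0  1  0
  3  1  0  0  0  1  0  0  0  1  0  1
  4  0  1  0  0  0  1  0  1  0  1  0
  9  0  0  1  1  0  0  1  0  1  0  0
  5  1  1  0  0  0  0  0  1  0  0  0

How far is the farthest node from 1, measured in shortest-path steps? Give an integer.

Distances from 1: 0:1, 2:1, 3:1, 4:2, 5:1, 6:3, 7:3, 8:2, 9:2, 10:2.
The largest is 3 (to 7 and 6), so the eccentricity of 1 is 3.

3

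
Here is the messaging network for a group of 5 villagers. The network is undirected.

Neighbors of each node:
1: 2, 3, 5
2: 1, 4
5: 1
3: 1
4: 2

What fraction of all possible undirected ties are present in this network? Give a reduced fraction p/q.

2/5

There are 4 edges and 5 nodes, so the maximum possible is C(5,2) = 10.
Density = 4/10 = 2/5.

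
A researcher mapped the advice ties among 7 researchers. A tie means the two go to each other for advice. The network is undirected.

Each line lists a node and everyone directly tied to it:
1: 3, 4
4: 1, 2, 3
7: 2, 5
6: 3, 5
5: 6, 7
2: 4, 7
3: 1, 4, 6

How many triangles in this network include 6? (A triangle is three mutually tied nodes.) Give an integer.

6's neighbors are 3 and 5, but none of them are tied to each other, so no triangle contains 6.

0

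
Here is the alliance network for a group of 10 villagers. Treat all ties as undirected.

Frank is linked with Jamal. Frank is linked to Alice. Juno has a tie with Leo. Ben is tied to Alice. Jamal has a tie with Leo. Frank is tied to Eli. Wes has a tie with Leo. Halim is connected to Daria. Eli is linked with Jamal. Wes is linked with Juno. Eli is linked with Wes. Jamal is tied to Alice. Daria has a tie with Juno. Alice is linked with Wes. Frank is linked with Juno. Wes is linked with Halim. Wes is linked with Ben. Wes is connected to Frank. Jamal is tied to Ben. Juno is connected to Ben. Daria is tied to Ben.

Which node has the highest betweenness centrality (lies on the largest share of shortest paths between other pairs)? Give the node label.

Wes

Unnormalized betweenness of each node: Alice:37/60, Ben:59/15, Daria:7/6, Eli:11/30, Frank:31/15, Halim:8/15, Jamal:59/20, Juno:73/20, Leo:7/10, Wes:601/60.
Wes has the largest value, 601/60, making it the main broker — the node through which the most shortest paths run.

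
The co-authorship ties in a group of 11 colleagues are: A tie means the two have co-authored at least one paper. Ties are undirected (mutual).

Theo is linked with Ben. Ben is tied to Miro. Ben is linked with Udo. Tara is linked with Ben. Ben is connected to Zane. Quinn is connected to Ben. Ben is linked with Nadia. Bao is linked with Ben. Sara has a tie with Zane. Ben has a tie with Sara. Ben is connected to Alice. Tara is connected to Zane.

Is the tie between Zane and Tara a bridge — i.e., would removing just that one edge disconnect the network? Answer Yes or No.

No

Even without that edge, Zane still reaches Tara via Zane – Ben – Tara, so the network stays connected. Not a bridge.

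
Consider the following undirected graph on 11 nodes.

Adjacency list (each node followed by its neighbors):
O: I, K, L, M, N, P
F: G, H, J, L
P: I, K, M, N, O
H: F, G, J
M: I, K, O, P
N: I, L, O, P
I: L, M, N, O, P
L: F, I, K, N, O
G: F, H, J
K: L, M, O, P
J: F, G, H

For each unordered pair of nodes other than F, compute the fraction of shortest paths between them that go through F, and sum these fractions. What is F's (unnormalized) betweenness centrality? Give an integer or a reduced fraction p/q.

21

Pairs whose geodesics pass through F — G–L: 1; G–N: 1; G–I: 1; G–K: 1; G–O: 1; G–M: 3/3; G–P: 4/4; H–L: 1; H–N: 1; H–I: 1; H–K: 1; H–O: 1; H–M: 3/3; H–P: 4/4 … (+7 more pairs).
All other pairs contribute 0.
Summing the contributions gives betweenness(F) = 21.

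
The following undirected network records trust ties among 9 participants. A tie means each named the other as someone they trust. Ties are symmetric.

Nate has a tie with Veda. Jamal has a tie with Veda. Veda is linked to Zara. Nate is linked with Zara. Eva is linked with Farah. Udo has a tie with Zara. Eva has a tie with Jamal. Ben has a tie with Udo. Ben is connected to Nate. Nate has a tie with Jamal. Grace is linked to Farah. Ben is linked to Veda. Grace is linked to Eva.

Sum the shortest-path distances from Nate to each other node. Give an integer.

Distances from Nate: Ben:1, Eva:2, Farah:3, Grace:3, Jamal:1, Udo:2, Veda:1, Zara:1.
Sum = 1 + 2 + 3 + 3 + 1 + 2 + 1 + 1 = 14.

14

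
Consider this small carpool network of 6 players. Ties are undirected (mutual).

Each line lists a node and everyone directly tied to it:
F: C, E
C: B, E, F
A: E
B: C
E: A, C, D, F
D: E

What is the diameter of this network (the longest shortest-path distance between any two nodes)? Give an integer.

3

Eccentricity of each node (its greatest distance to any other): A:3, B:3, C:2, D:3, E:2, F:2.
The maximum eccentricity is 3, realized for instance by the pair A–B via A – E – C – B. So the diameter is 3.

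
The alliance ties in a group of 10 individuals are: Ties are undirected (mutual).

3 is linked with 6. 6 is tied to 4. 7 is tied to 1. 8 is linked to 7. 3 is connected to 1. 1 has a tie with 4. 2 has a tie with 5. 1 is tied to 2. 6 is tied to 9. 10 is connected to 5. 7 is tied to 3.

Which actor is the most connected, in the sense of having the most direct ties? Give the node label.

1

Degrees — 1:4, 2:2, 3:3, 4:2, 5:2, 6:3, 7:3, 8:1, 9:1, 10:1.
The maximum is 4, attained only by 1.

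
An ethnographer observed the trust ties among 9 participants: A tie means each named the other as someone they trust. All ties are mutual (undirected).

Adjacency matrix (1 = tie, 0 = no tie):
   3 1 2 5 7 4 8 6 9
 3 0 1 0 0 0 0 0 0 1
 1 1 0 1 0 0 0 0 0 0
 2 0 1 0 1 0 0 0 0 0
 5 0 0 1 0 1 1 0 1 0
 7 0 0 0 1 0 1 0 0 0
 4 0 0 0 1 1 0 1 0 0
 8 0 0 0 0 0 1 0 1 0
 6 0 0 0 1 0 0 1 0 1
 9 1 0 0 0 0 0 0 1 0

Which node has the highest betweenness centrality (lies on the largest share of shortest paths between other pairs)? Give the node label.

5

Unnormalized betweenness of each node: 1:17/6, 2:11/2, 3:7/3, 4:7/3, 5:37/3, 6:53/6, 7:0, 8:4/3, 9:9/2.
5 has the largest value, 37/3, making it the main broker — the node through which the most shortest paths run.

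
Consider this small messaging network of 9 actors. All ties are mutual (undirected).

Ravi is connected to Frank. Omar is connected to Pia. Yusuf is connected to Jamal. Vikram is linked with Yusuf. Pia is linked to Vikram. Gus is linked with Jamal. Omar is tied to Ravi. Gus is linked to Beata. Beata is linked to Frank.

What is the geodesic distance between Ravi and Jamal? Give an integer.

4

One shortest route is Ravi – Frank – Beata – Gus – Jamal, which uses 4 edges, and at distance 3 from Ravi we only reach {Gus, Vikram}, which does not include Jamal. So d(Ravi,Jamal) = 4.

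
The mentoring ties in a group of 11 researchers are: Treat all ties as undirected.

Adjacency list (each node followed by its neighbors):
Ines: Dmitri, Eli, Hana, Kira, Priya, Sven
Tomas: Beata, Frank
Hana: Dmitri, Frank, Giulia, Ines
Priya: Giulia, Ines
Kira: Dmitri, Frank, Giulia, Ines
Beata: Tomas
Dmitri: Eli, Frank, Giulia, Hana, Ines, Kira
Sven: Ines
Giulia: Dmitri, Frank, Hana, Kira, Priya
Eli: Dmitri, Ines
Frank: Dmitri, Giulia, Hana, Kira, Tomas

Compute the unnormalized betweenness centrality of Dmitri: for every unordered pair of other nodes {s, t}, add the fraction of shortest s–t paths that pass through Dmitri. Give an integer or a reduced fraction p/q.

Pairs whose geodesics pass through Dmitri — Sven–Beata: 1/3; Sven–Tomas: 1/3; Sven–Giulia: 1/4; Sven–Frank: 1/3; Beata–Ines: 1/3; Beata–Eli: 1; Tomas–Ines: 1/3; Tomas–Eli: 1; Giulia–Ines: 1/4; Giulia–Eli: 1; Hana–Kira: 1/4; Hana–Eli: 1/2; Ines–Frank: 1/3; Frank–Eli: 1 … (+1 more pairs).
All other pairs contribute 0.
Summing the contributions gives betweenness(Dmitri) = 31/4.

31/4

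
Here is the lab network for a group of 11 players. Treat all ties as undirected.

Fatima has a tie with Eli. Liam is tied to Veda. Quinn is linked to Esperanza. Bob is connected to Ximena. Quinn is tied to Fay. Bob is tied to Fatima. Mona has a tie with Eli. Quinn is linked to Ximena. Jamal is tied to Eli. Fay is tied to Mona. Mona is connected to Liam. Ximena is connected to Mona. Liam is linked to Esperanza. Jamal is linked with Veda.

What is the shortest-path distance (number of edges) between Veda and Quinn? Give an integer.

3

One shortest route is Veda – Liam – Esperanza – Quinn, which uses 3 edges, and at distance 2 from Veda we only reach {Eli, Esperanza, Mona}, which does not include Quinn. So d(Veda,Quinn) = 3.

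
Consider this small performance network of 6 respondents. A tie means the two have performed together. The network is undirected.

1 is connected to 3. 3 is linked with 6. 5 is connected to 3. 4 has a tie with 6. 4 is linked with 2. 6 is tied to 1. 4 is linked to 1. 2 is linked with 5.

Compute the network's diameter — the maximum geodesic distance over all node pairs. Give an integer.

Eccentricity of each node (its greatest distance to any other): 1:2, 2:2, 3:2, 4:2, 5:2, 6:2.
The maximum eccentricity is 2, realized for instance by the pair 2–1 via 2 – 4 – 1. So the diameter is 2.

2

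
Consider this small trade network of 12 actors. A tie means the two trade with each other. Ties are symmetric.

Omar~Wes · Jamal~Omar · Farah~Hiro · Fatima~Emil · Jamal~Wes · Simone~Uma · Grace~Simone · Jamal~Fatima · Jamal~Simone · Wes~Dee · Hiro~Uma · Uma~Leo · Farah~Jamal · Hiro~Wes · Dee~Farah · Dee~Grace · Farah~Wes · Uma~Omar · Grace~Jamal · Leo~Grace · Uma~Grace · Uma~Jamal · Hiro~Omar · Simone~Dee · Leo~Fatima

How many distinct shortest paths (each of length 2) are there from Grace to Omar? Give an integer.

2

The shortest distance is 2. The length-2 paths are: Grace–Jamal–Omar; Grace–Uma–Omar.
That gives 2 distinct shortest paths.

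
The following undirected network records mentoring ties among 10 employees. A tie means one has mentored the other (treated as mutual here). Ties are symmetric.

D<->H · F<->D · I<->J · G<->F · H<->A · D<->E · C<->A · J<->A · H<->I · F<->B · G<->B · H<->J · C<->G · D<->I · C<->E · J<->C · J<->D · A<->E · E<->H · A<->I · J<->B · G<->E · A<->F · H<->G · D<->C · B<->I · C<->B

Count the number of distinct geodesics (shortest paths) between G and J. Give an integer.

The shortest distance is 2. The length-2 paths are: G–C–J; G–B–J; G–H–J.
That gives 3 distinct shortest paths.

3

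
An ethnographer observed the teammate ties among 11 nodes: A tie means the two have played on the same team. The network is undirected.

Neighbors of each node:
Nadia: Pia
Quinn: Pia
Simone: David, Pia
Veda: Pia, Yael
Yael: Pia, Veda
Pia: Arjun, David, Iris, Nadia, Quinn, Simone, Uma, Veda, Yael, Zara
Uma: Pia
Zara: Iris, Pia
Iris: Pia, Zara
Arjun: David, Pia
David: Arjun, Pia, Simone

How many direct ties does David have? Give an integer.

3

David is directly tied to Arjun, Pia, and Simone. That is 3 neighbors, so the degree of David is 3.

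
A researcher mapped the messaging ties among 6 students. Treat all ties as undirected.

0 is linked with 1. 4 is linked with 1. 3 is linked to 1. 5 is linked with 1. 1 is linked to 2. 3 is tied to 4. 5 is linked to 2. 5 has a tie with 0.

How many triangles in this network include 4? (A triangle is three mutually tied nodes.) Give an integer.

1

4's neighbors: 1 and 3.
Neighbor pairs that are themselves tied: 4–1–3. Each forms one triangle with 4, for 1 in total.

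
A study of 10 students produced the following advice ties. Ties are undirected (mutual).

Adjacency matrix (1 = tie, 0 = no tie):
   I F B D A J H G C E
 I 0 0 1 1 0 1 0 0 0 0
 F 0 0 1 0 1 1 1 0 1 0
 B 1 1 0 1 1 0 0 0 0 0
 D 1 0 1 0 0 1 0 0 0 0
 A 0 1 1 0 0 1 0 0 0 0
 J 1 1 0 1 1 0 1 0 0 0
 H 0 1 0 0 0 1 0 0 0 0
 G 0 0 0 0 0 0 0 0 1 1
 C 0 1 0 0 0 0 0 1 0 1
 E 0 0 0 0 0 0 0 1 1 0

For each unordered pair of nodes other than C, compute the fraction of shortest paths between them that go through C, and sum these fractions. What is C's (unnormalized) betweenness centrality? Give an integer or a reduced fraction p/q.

Pairs whose geodesics pass through C — I–G: 2/2; I–E: 2/2; F–G: 1; F–E: 1; B–G: 1; B–E: 1; D–G: 2/2; D–E: 2/2; A–G: 1; A–E: 1; J–G: 1; J–E: 1; H–G: 1; H–E: 1.
All other pairs contribute 0.
Summing the contributions gives betweenness(C) = 14.

14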